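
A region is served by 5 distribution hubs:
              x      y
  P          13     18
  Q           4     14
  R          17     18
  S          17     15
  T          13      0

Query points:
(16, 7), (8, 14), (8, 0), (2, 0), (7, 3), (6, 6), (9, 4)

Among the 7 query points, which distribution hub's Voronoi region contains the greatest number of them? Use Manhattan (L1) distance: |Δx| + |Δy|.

T

(16, 7) — d to each: P:14, Q:19, R:12, S:9, T:10 → nearest is S
(8, 14) — d to each: P:9, Q:4, R:13, S:10, T:19 → nearest is Q
(8, 0) — d to each: P:23, Q:18, R:27, S:24, T:5 → nearest is T
(2, 0) — d to each: P:29, Q:16, R:33, S:30, T:11 → nearest is T
(7, 3) — d to each: P:21, Q:14, R:25, S:22, T:9 → nearest is T
(6, 6) — d to each: P:19, Q:10, R:23, S:20, T:13 → nearest is Q
(9, 4) — d to each: P:18, Q:15, R:22, S:19, T:8 → nearest is T
Tally — Q:2, S:1, T:4. T captures the most (4).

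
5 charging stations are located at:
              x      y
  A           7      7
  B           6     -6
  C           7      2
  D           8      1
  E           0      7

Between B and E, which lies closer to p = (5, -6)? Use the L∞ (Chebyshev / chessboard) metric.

d(p,B) = max(1, 0) = 1
d(p,E) = max(5, 13) = 13
1 < 13, so B is closer.

B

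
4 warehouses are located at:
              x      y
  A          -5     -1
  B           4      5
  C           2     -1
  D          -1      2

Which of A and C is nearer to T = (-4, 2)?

A

Compare squared distances:
|TA|² = (-4−(-5))² + (2−(-1))² = 1 + 9 = 10
|TC|² = (-4−2)² + (2−(-1))² = 36 + 9 = 45
10 < 45, so A is closer.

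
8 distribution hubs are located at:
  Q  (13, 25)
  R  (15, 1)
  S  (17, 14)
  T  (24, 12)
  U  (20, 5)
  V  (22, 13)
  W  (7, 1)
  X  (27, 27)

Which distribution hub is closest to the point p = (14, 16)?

S

Squared Euclidean distances:
|pQ|² = 1 + 81 = 82
|pR|² = 1 + 225 = 226
|pS|² = 9 + 4 = 13
|pT|² = 100 + 16 = 116
|pU|² = 36 + 121 = 157
|pV|² = 64 + 9 = 73
|pW|² = 49 + 225 = 274
|pX|² = 169 + 121 = 290
S is nearest.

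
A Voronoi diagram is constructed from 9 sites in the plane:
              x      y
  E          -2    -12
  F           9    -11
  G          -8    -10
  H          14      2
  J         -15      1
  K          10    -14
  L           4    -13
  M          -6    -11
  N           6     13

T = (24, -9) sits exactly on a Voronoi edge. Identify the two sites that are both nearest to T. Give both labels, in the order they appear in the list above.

H and K

Squared distances from T to each site:
|TE|² = 676 + 9 = 685
|TF|² = 225 + 4 = 229
|TG|² = 1024 + 1 = 1025
|TH|² = 100 + 121 = 221
|TJ|² = 1521 + 100 = 1621
|TK|² = 196 + 25 = 221
|TL|² = 400 + 16 = 416
|TM|² = 900 + 4 = 904
|TN|² = 324 + 484 = 808
T is equidistant from H and K (both at squared distance 221), and every other site is strictly farther — so T lies on the H–K Voronoi edge.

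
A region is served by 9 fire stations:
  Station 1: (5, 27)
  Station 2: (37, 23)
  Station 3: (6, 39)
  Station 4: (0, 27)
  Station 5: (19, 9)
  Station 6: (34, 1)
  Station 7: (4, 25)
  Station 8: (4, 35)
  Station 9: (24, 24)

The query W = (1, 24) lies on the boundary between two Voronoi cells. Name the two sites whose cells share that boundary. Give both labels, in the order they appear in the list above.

Station 4 and Station 7

Squared distances from W to each site:
d²(W, Station 1) = 16 + 9 = 25
d²(W, Station 2) = 1296 + 1 = 1297
d²(W, Station 3) = 25 + 225 = 250
d²(W, Station 4) = 1 + 9 = 10
d²(W, Station 5) = 324 + 225 = 549
d²(W, Station 6) = 1089 + 529 = 1618
d²(W, Station 7) = 9 + 1 = 10
d²(W, Station 8) = 9 + 121 = 130
d²(W, Station 9) = 529 + 0 = 529
W is equidistant from Station 4 and Station 7 (both at squared distance 10), and every other site is strictly farther — so W lies on the Station 4–Station 7 Voronoi edge.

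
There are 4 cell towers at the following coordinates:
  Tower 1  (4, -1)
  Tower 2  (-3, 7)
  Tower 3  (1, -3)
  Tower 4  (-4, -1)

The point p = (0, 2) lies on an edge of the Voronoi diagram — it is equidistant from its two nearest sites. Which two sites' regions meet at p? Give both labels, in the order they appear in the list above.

Squared distances from p to each site:
d²(p, Tower 1) = (0−4)² + (2−(-1))² = 16 + 9 = 25
d²(p, Tower 2) = (0−(-3))² + (2−7)² = 9 + 25 = 34
d²(p, Tower 3) = (0−1)² + (2−(-3))² = 1 + 25 = 26
d²(p, Tower 4) = (0−(-4))² + (2−(-1))² = 16 + 9 = 25
p is equidistant from Tower 1 and Tower 4 (both at squared distance 25), and every other site is strictly farther — so p lies on the Tower 1–Tower 4 Voronoi edge.

Tower 1 and Tower 4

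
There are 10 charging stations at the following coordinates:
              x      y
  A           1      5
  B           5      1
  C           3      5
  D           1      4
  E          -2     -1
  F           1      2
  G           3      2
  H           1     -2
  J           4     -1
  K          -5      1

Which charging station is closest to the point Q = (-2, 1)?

Squared Euclidean distances:
|QA|² = (-2−1)² + (1−5)² = 9 + 16 = 25
|QB|² = (-2−5)² + (1−1)² = 49 + 0 = 49
|QC|² = (-2−3)² + (1−5)² = 25 + 16 = 41
|QD|² = (-2−1)² + (1−4)² = 9 + 9 = 18
|QE|² = (-2−(-2))² + (1−(-1))² = 0 + 4 = 4
|QF|² = (-2−1)² + (1−2)² = 9 + 1 = 10
|QG|² = (-2−3)² + (1−2)² = 25 + 1 = 26
|QH|² = (-2−1)² + (1−(-2))² = 9 + 9 = 18
|QJ|² = (-2−4)² + (1−(-1))² = 36 + 4 = 40
|QK|² = (-2−(-5))² + (1−1)² = 9 + 0 = 9
The smallest is to E, so Q lies in the Voronoi region of E.

E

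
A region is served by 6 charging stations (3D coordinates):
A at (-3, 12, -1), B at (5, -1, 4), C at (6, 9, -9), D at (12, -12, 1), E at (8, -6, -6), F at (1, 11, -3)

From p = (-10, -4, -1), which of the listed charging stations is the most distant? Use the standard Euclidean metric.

Compare squared distances (the ordering matches that of the actual distances):
|pA|² = (-10−(-3))² + (-4−12)² + (-1−(-1))² = 49 + 256 + 0 = 305
|pB|² = (-10−5)² + (-4−(-1))² + (-1−4)² = 225 + 9 + 25 = 259
|pC|² = (-10−6)² + (-4−9)² + (-1−(-9))² = 256 + 169 + 64 = 489
|pD|² = (-10−12)² + (-4−(-12))² + (-1−1)² = 484 + 64 + 4 = 552
|pE|² = (-10−8)² + (-4−(-6))² + (-1−(-6))² = 324 + 4 + 25 = 353
|pF|² = (-10−1)² + (-4−11)² + (-1−(-3))² = 121 + 225 + 4 = 350
The largest is to D.

D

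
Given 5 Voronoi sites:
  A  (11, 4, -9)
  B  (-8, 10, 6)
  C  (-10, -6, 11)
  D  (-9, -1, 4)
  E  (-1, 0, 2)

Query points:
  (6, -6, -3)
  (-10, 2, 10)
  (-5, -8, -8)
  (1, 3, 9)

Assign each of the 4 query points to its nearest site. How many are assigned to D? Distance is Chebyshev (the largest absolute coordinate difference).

1

(6, -6, -3) — d to each: A:10, B:16, C:16, D:15, E:7 → nearest is E
(-10, 2, 10) — d to each: A:21, B:8, C:8, D:6, E:9 → nearest is D
(-5, -8, -8) — d to each: A:16, B:18, C:19, D:12, E:10 → nearest is E
(1, 3, 9) — d to each: A:18, B:9, C:11, D:10, E:7 → nearest is E
1 of the 4 points has D as nearest.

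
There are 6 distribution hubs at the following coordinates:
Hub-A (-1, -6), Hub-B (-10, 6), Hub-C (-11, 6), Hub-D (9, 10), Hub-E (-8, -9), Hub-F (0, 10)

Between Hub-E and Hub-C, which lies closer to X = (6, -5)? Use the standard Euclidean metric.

Hub-E

Compare squared distances:
d²(X, Hub-E) = (6−(-8))² + (-5−(-9))² = 196 + 16 = 212
d²(X, Hub-C) = (6−(-11))² + (-5−6)² = 289 + 121 = 410
212 < 410, so Hub-E is closer.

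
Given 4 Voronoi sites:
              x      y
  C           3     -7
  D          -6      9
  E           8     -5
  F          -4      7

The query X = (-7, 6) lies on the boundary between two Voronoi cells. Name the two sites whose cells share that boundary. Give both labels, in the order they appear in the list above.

D and F

Squared distances from X to each site:
|XC|² = (-7−3)² + (6−(-7))² = 100 + 169 = 269
|XD|² = (-7−(-6))² + (6−9)² = 1 + 9 = 10
|XE|² = (-7−8)² + (6−(-5))² = 225 + 121 = 346
|XF|² = (-7−(-4))² + (6−7)² = 9 + 1 = 10
X is equidistant from D and F (both at squared distance 10), and every other site is strictly farther — so X lies on the D–F Voronoi edge.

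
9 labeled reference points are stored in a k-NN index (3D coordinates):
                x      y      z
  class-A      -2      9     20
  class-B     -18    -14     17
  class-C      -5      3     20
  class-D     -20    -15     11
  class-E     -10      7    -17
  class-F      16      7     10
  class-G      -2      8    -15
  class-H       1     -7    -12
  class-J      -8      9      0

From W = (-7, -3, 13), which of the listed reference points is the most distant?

Squared Euclidean distances:
d²(W, class-A) = 25 + 144 + 49 = 218
d²(W, class-B) = 121 + 121 + 16 = 258
d²(W, class-C) = 4 + 36 + 49 = 89
d²(W, class-D) = 169 + 144 + 4 = 317
d²(W, class-E) = 9 + 100 + 900 = 1009
d²(W, class-F) = 529 + 100 + 9 = 638
d²(W, class-G) = 25 + 121 + 784 = 930
d²(W, class-H) = 64 + 16 + 625 = 705
d²(W, class-J) = 1 + 144 + 169 = 314
The largest is to class-E.

class-E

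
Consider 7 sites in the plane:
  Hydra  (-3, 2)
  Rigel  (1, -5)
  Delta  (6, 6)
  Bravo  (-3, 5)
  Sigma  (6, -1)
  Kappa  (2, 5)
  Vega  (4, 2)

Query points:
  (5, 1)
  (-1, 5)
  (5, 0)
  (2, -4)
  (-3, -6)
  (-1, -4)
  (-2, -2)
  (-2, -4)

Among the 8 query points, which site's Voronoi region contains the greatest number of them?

(5, 1) — d² to each: Hydra:65, Rigel:52, Delta:26, Bravo:80, Sigma:5, Kappa:25, Vega:2 → nearest is Vega
(-1, 5) — d² to each: Hydra:13, Rigel:104, Delta:50, Bravo:4, Sigma:85, Kappa:9, Vega:34 → nearest is Bravo
(5, 0) — d² to each: Hydra:68, Rigel:41, Delta:37, Bravo:89, Sigma:2, Kappa:34, Vega:5 → nearest is Sigma
(2, -4) — d² to each: Hydra:61, Rigel:2, Delta:116, Bravo:106, Sigma:25, Kappa:81, Vega:40 → nearest is Rigel
(-3, -6) — d² to each: Hydra:64, Rigel:17, Delta:225, Bravo:121, Sigma:106, Kappa:146, Vega:113 → nearest is Rigel
(-1, -4) — d² to each: Hydra:40, Rigel:5, Delta:149, Bravo:85, Sigma:58, Kappa:90, Vega:61 → nearest is Rigel
(-2, -2) — d² to each: Hydra:17, Rigel:18, Delta:128, Bravo:50, Sigma:65, Kappa:65, Vega:52 → nearest is Hydra
(-2, -4) — d² to each: Hydra:37, Rigel:10, Delta:164, Bravo:82, Sigma:73, Kappa:97, Vega:72 → nearest is Rigel
Tally — Hydra:1, Rigel:4, Bravo:1, Sigma:1, Vega:1. Rigel captures the most (4).

Rigel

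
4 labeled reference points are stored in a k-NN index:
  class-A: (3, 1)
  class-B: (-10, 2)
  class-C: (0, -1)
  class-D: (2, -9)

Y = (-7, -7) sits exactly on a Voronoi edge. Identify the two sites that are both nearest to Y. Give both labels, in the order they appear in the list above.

Squared distances from Y to each site:
d²(Y, class-A) = 100 + 64 = 164
d²(Y, class-B) = 9 + 81 = 90
d²(Y, class-C) = 49 + 36 = 85
d²(Y, class-D) = 81 + 4 = 85
Y is equidistant from class-C and class-D (both at squared distance 85), and every other site is strictly farther — so Y lies on the class-C–class-D Voronoi edge.

class-C and class-D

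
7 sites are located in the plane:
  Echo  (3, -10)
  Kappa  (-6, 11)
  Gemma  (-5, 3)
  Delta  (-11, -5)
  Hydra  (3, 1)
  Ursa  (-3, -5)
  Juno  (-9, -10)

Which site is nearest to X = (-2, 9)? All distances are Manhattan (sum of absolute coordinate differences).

d(X, Echo) = |-2−3| + |9−(-10)| = 5 + 19 = 24
d(X, Kappa) = |-2−(-6)| + |9−11| = 4 + 2 = 6
d(X, Gemma) = |-2−(-5)| + |9−3| = 3 + 6 = 9
d(X, Delta) = |-2−(-11)| + |9−(-5)| = 9 + 14 = 23
d(X, Hydra) = |-2−3| + |9−1| = 5 + 8 = 13
d(X, Ursa) = |-2−(-3)| + |9−(-5)| = 1 + 14 = 15
d(X, Juno) = |-2−(-9)| + |9−(-10)| = 7 + 19 = 26
The smallest is to Kappa, so X lies in the Voronoi region of Kappa.

Kappa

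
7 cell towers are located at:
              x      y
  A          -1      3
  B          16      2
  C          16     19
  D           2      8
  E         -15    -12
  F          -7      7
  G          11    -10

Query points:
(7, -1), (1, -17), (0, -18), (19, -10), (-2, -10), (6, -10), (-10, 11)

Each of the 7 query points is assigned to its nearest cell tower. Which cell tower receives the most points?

(7, -1) — d² to each: A:80, B:90, C:481, D:106, E:605, F:260, G:97 → nearest is A
(1, -17) — d² to each: A:404, B:586, C:1521, D:626, E:281, F:640, G:149 → nearest is G
(0, -18) — d² to each: A:442, B:656, C:1625, D:680, E:261, F:674, G:185 → nearest is G
(19, -10) — d² to each: A:569, B:153, C:850, D:613, E:1160, F:965, G:64 → nearest is G
(-2, -10) — d² to each: A:170, B:468, C:1165, D:340, E:173, F:314, G:169 → nearest is G
(6, -10) — d² to each: A:218, B:244, C:941, D:340, E:445, F:458, G:25 → nearest is G
(-10, 11) — d² to each: A:145, B:757, C:740, D:153, E:554, F:25, G:882 → nearest is F
Tally — A:1, F:1, G:5. G captures the most (5).

G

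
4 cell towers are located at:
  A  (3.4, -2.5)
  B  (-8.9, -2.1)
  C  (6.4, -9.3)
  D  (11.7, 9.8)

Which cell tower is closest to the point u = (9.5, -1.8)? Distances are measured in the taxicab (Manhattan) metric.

d(u,A) = |9.5−3.4| + |-1.8−(-2.5)| = 6.1 + 0.7 = 6.8
d(u,B) = |9.5−(-8.9)| + |-1.8−(-2.1)| = 18.4 + 0.3 = 18.7
d(u,C) = |9.5−6.4| + |-1.8−(-9.3)| = 3.1 + 7.5 = 10.6
d(u,D) = |9.5−11.7| + |-1.8−9.8| = 2.2 + 11.6 = 13.8
Minimum is at A.

A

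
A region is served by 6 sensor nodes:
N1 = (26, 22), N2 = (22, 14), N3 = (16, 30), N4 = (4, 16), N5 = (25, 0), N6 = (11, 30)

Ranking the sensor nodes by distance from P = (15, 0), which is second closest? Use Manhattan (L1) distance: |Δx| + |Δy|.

N2

d(P,N1) = |15−26| + |0−22| = 11 + 22 = 33
d(P,N2) = |15−22| + |0−14| = 7 + 14 = 21
d(P,N3) = |15−16| + |0−30| = 1 + 30 = 31
d(P,N4) = |15−4| + |0−16| = 11 + 16 = 27
d(P,N5) = |15−25| + |0−0| = 10 + 0 = 10
d(P,N6) = |15−11| + |0−30| = 4 + 30 = 34
Sorted ascending: N5, N2, N4, … — the second-nearest is N2.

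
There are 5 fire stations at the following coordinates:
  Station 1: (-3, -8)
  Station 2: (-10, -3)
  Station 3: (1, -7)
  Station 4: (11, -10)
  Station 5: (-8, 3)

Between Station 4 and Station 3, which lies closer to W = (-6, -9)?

Station 3

Compare squared distances:
d²(W, Station 4) = (-6−11)² + (-9−(-10))² = 289 + 1 = 290
d²(W, Station 3) = (-6−1)² + (-9−(-7))² = 49 + 4 = 53
290 > 53, so Station 3 is closer.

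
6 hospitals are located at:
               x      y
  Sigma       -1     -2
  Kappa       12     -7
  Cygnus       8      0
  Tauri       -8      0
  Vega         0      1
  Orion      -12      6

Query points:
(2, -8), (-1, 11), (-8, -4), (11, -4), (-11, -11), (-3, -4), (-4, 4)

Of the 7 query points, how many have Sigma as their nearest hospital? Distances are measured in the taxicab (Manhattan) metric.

(2, -8) — d to each: Sigma:9, Kappa:11, Cygnus:14, Tauri:18, Vega:11, Orion:28 → nearest is Sigma
(-1, 11) — d to each: Sigma:13, Kappa:31, Cygnus:20, Tauri:18, Vega:11, Orion:16 → nearest is Vega
(-8, -4) — d to each: Sigma:9, Kappa:23, Cygnus:20, Tauri:4, Vega:13, Orion:14 → nearest is Tauri
(11, -4) — d to each: Sigma:14, Kappa:4, Cygnus:7, Tauri:23, Vega:16, Orion:33 → nearest is Kappa
(-11, -11) — d to each: Sigma:19, Kappa:27, Cygnus:30, Tauri:14, Vega:23, Orion:18 → nearest is Tauri
(-3, -4) — d to each: Sigma:4, Kappa:18, Cygnus:15, Tauri:9, Vega:8, Orion:19 → nearest is Sigma
(-4, 4) — d to each: Sigma:9, Kappa:27, Cygnus:16, Tauri:8, Vega:7, Orion:10 → nearest is Vega
2 of the 7 points have Sigma as nearest.

2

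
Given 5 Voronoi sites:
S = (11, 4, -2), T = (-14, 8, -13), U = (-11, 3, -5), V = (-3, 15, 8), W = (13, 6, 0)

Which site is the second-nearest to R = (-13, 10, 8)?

U

Squared Euclidean distances:
|RS|² = (-13−11)² + (10−4)² + (8−(-2))² = 576 + 36 + 100 = 712
|RT|² = (-13−(-14))² + (10−8)² + (8−(-13))² = 1 + 4 + 441 = 446
|RU|² = (-13−(-11))² + (10−3)² + (8−(-5))² = 4 + 49 + 169 = 222
|RV|² = (-13−(-3))² + (10−15)² + (8−8)² = 100 + 25 + 0 = 125
|RW|² = (-13−13)² + (10−6)² + (8−0)² = 676 + 16 + 64 = 756
Sorted ascending: V, U, T, … — the second-nearest is U.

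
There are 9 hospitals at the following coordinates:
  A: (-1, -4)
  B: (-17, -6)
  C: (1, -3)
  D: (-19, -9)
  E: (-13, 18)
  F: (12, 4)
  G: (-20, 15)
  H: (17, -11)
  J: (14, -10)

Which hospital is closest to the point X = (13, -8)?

J

Since √ is increasing, it suffices to compare squared distances:
|XA|² = 196 + 16 = 212
|XB|² = 900 + 4 = 904
|XC|² = 144 + 25 = 169
|XD|² = 1024 + 1 = 1025
|XE|² = 676 + 676 = 1352
|XF|² = 1 + 144 = 145
|XG|² = 1089 + 529 = 1618
|XH|² = 16 + 9 = 25
|XJ|² = 1 + 4 = 5
J is nearest.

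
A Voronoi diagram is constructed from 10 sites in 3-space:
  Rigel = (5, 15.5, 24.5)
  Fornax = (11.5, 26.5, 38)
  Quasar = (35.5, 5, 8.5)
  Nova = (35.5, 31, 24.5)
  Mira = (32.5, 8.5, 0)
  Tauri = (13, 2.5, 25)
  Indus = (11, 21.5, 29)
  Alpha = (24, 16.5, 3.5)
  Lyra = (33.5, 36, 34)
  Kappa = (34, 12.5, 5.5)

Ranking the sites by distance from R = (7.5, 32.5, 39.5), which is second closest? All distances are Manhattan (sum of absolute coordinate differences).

d(R, Rigel) = |7.5−5| + |32.5−15.5| + |39.5−24.5| = 2.5 + 17 + 15 = 34.5
d(R, Fornax) = |7.5−11.5| + |32.5−26.5| + |39.5−38| = 4 + 6 + 1.5 = 11.5
d(R, Quasar) = |7.5−35.5| + |32.5−5| + |39.5−8.5| = 28 + 27.5 + 31 = 86.5
d(R, Nova) = |7.5−35.5| + |32.5−31| + |39.5−24.5| = 28 + 1.5 + 15 = 44.5
d(R, Mira) = |7.5−32.5| + |32.5−8.5| + |39.5−0| = 25 + 24 + 39.5 = 88.5
d(R, Tauri) = |7.5−13| + |32.5−2.5| + |39.5−25| = 5.5 + 30 + 14.5 = 50
d(R, Indus) = |7.5−11| + |32.5−21.5| + |39.5−29| = 3.5 + 11 + 10.5 = 25
d(R, Alpha) = |7.5−24| + |32.5−16.5| + |39.5−3.5| = 16.5 + 16 + 36 = 68.5
d(R, Lyra) = |7.5−33.5| + |32.5−36| + |39.5−34| = 26 + 3.5 + 5.5 = 35
d(R, Kappa) = |7.5−34| + |32.5−12.5| + |39.5−5.5| = 26.5 + 20 + 34 = 80.5
Sorted ascending: Fornax, Indus, Rigel, … — the second-nearest is Indus.

Indus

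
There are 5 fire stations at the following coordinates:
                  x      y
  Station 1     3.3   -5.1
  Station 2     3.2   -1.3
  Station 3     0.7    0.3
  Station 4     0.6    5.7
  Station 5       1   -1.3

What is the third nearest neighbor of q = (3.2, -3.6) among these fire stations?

Station 5

Since √ is increasing, it suffices to compare squared distances:
d²(q, Station 1) = (3.2−3.3)² + (-3.6−(-5.1))² = 0.01 + 2.25 = 2.26
d²(q, Station 2) = (3.2−3.2)² + (-3.6−(-1.3))² = 0 + 5.29 = 5.29
d²(q, Station 3) = (3.2−0.7)² + (-3.6−0.3)² = 6.25 + 15.21 = 21.46
d²(q, Station 4) = (3.2−0.6)² + (-3.6−5.7)² = 6.76 + 86.49 = 93.25
d²(q, Station 5) = (3.2−1)² + (-3.6−(-1.3))² = 4.84 + 5.29 = 10.13
Sorted ascending: Station 1, Station 2, Station 5, Station 3, … — the third-nearest is Station 5.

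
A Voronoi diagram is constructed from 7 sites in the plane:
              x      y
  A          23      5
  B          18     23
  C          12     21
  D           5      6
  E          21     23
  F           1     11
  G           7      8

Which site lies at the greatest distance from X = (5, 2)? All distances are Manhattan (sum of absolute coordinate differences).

d(X,A) = 18 + 3 = 21
d(X,B) = 13 + 21 = 34
d(X,C) = 7 + 19 = 26
d(X,D) = 0 + 4 = 4
d(X,E) = 16 + 21 = 37
d(X,F) = 4 + 9 = 13
d(X,G) = 2 + 6 = 8
The largest is to E.

E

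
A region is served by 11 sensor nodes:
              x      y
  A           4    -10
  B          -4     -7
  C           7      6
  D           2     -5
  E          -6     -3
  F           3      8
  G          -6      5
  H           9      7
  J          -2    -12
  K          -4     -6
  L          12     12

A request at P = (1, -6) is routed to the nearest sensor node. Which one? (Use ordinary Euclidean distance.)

D

Since √ is increasing, it suffices to compare squared distances:
|PA|² = (1−4)² + (-6−(-10))² = 9 + 16 = 25
|PB|² = (1−(-4))² + (-6−(-7))² = 25 + 1 = 26
|PC|² = (1−7)² + (-6−6)² = 36 + 144 = 180
|PD|² = (1−2)² + (-6−(-5))² = 1 + 1 = 2
|PE|² = (1−(-6))² + (-6−(-3))² = 49 + 9 = 58
|PF|² = (1−3)² + (-6−8)² = 4 + 196 = 200
|PG|² = (1−(-6))² + (-6−5)² = 49 + 121 = 170
|PH|² = (1−9)² + (-6−7)² = 64 + 169 = 233
|PJ|² = (1−(-2))² + (-6−(-12))² = 9 + 36 = 45
|PK|² = (1−(-4))² + (-6−(-6))² = 25 + 0 = 25
|PL|² = (1−12)² + (-6−12)² = 121 + 324 = 445
Minimum is at D.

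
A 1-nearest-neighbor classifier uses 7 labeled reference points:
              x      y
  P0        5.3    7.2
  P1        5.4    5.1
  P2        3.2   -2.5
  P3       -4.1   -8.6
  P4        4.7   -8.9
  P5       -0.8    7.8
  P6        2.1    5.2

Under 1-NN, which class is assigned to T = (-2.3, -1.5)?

P2

Since √ is increasing, it suffices to compare squared distances:
|TP0|² = (-2.3−5.3)² + (-1.5−7.2)² = 57.76 + 75.69 = 133.45
|TP1|² = (-2.3−5.4)² + (-1.5−5.1)² = 59.29 + 43.56 = 102.85
|TP2|² = (-2.3−3.2)² + (-1.5−(-2.5))² = 30.25 + 1 = 31.25
|TP3|² = (-2.3−(-4.1))² + (-1.5−(-8.6))² = 3.24 + 50.41 = 53.65
|TP4|² = (-2.3−4.7)² + (-1.5−(-8.9))² = 49 + 54.76 = 103.76
|TP5|² = (-2.3−(-0.8))² + (-1.5−7.8)² = 2.25 + 86.49 = 88.74
|TP6|² = (-2.3−2.1)² + (-1.5−5.2)² = 19.36 + 44.89 = 64.25
P2 is nearest.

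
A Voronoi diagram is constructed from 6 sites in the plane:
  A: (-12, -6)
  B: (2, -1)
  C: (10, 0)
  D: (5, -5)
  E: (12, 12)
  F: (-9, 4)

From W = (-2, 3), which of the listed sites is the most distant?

Compare squared distances (the ordering matches that of the actual distances):
|WA|² = (-2−(-12))² + (3−(-6))² = 100 + 81 = 181
|WB|² = (-2−2)² + (3−(-1))² = 16 + 16 = 32
|WC|² = (-2−10)² + (3−0)² = 144 + 9 = 153
|WD|² = (-2−5)² + (3−(-5))² = 49 + 64 = 113
|WE|² = (-2−12)² + (3−12)² = 196 + 81 = 277
|WF|² = (-2−(-9))² + (3−4)² = 49 + 1 = 50
The largest is to E.

E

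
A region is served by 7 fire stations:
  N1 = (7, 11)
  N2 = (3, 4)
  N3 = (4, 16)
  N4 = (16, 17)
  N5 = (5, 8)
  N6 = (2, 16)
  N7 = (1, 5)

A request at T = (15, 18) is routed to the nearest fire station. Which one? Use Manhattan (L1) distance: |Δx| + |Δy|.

N4

d(T,N1) = |15−7| + |18−11| = 8 + 7 = 15
d(T,N2) = |15−3| + |18−4| = 12 + 14 = 26
d(T,N3) = |15−4| + |18−16| = 11 + 2 = 13
d(T,N4) = |15−16| + |18−17| = 1 + 1 = 2
d(T,N5) = |15−5| + |18−8| = 10 + 10 = 20
d(T,N6) = |15−2| + |18−16| = 13 + 2 = 15
d(T,N7) = |15−1| + |18−5| = 14 + 13 = 27
N4 is nearest.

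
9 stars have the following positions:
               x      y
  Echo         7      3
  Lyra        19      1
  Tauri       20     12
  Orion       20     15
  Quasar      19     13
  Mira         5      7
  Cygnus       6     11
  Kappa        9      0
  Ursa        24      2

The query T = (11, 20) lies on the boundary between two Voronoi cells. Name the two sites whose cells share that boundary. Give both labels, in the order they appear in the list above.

Orion and Cygnus

Squared distances from T to each site:
d²(T, Echo) = (11−7)² + (20−3)² = 16 + 289 = 305
d²(T, Lyra) = (11−19)² + (20−1)² = 64 + 361 = 425
d²(T, Tauri) = (11−20)² + (20−12)² = 81 + 64 = 145
d²(T, Orion) = (11−20)² + (20−15)² = 81 + 25 = 106
d²(T, Quasar) = (11−19)² + (20−13)² = 64 + 49 = 113
d²(T, Mira) = (11−5)² + (20−7)² = 36 + 169 = 205
d²(T, Cygnus) = (11−6)² + (20−11)² = 25 + 81 = 106
d²(T, Kappa) = (11−9)² + (20−0)² = 4 + 400 = 404
d²(T, Ursa) = (11−24)² + (20−2)² = 169 + 324 = 493
T is equidistant from Orion and Cygnus (both at squared distance 106), and every other site is strictly farther — so T lies on the Orion–Cygnus Voronoi edge.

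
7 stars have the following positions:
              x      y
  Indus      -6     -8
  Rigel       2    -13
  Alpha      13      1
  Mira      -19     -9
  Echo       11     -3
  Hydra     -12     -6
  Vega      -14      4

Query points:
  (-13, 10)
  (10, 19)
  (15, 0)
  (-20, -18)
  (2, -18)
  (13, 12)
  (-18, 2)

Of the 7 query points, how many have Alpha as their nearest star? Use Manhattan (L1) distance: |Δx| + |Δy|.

3

(-13, 10) — d to each: Indus:25, Rigel:38, Alpha:35, Mira:25, Echo:37, Hydra:17, Vega:7 → nearest is Vega
(10, 19) — d to each: Indus:43, Rigel:40, Alpha:21, Mira:57, Echo:23, Hydra:47, Vega:39 → nearest is Alpha
(15, 0) — d to each: Indus:29, Rigel:26, Alpha:3, Mira:43, Echo:7, Hydra:33, Vega:33 → nearest is Alpha
(-20, -18) — d to each: Indus:24, Rigel:27, Alpha:52, Mira:10, Echo:46, Hydra:20, Vega:28 → nearest is Mira
(2, -18) — d to each: Indus:18, Rigel:5, Alpha:30, Mira:30, Echo:24, Hydra:26, Vega:38 → nearest is Rigel
(13, 12) — d to each: Indus:39, Rigel:36, Alpha:11, Mira:53, Echo:17, Hydra:43, Vega:35 → nearest is Alpha
(-18, 2) — d to each: Indus:22, Rigel:35, Alpha:32, Mira:12, Echo:34, Hydra:14, Vega:6 → nearest is Vega
3 of the 7 points have Alpha as nearest.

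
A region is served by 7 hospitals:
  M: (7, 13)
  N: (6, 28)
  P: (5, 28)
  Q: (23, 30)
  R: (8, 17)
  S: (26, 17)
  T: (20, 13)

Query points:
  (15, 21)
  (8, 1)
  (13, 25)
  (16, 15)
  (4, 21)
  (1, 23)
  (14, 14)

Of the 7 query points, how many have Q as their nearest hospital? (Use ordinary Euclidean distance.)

(15, 21) — d² to each: M:128, N:130, P:149, Q:145, R:65, S:137, T:89 → nearest is R
(8, 1) — d² to each: M:145, N:733, P:738, Q:1066, R:256, S:580, T:288 → nearest is M
(13, 25) — d² to each: M:180, N:58, P:73, Q:125, R:89, S:233, T:193 → nearest is N
(16, 15) — d² to each: M:85, N:269, P:290, Q:274, R:68, S:104, T:20 → nearest is T
(4, 21) — d² to each: M:73, N:53, P:50, Q:442, R:32, S:500, T:320 → nearest is R
(1, 23) — d² to each: M:136, N:50, P:41, Q:533, R:85, S:661, T:461 → nearest is P
(14, 14) — d² to each: M:50, N:260, P:277, Q:337, R:45, S:153, T:37 → nearest is T
0 of the 7 points have Q as nearest.

0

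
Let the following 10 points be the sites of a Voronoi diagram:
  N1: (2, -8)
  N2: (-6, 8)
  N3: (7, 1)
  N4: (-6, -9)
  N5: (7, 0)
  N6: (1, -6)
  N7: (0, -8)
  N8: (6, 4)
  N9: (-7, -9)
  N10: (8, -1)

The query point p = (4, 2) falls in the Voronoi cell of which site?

N8

Compare squared distances (the ordering matches that of the actual distances):
|pN1|² = 4 + 100 = 104
|pN2|² = 100 + 36 = 136
|pN3|² = 9 + 1 = 10
|pN4|² = 100 + 121 = 221
|pN5|² = 9 + 4 = 13
|pN6|² = 9 + 64 = 73
|pN7|² = 16 + 100 = 116
|pN8|² = 4 + 4 = 8
|pN9|² = 121 + 121 = 242
d²(p, N10) = 16 + 9 = 25
Minimum is at N8.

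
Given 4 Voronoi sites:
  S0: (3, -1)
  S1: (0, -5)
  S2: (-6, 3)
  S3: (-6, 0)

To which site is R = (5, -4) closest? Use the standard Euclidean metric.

S0

Since √ is increasing, it suffices to compare squared distances:
|RS0|² = (5−3)² + (-4−(-1))² = 4 + 9 = 13
|RS1|² = (5−0)² + (-4−(-5))² = 25 + 1 = 26
|RS2|² = (5−(-6))² + (-4−3)² = 121 + 49 = 170
|RS3|² = (5−(-6))² + (-4−0)² = 121 + 16 = 137
S0 is nearest.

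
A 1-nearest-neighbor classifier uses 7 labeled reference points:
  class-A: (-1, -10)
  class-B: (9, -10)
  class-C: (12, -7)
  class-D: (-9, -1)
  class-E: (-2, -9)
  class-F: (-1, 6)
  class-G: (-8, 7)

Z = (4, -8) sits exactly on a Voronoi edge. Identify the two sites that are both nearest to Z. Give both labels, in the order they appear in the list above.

class-A and class-B

Squared distances from Z to each site:
d²(Z, class-A) = (4−(-1))² + (-8−(-10))² = 25 + 4 = 29
d²(Z, class-B) = (4−9)² + (-8−(-10))² = 25 + 4 = 29
d²(Z, class-C) = (4−12)² + (-8−(-7))² = 64 + 1 = 65
d²(Z, class-D) = (4−(-9))² + (-8−(-1))² = 169 + 49 = 218
d²(Z, class-E) = (4−(-2))² + (-8−(-9))² = 36 + 1 = 37
d²(Z, class-F) = (4−(-1))² + (-8−6)² = 25 + 196 = 221
d²(Z, class-G) = (4−(-8))² + (-8−7)² = 144 + 225 = 369
Z is equidistant from class-A and class-B (both at squared distance 29), and every other site is strictly farther — so Z lies on the class-A–class-B Voronoi edge.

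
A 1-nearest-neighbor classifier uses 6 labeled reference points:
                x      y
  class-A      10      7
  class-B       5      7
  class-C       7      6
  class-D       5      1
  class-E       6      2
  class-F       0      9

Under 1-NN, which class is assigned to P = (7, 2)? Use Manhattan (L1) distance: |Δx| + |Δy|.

class-E

d(P, class-A) = |7−10| + |2−7| = 3 + 5 = 8
d(P, class-B) = |7−5| + |2−7| = 2 + 5 = 7
d(P, class-C) = |7−7| + |2−6| = 0 + 4 = 4
d(P, class-D) = |7−5| + |2−1| = 2 + 1 = 3
d(P, class-E) = |7−6| + |2−2| = 1 + 0 = 1
d(P, class-F) = |7−0| + |2−9| = 7 + 7 = 14
class-E is nearest.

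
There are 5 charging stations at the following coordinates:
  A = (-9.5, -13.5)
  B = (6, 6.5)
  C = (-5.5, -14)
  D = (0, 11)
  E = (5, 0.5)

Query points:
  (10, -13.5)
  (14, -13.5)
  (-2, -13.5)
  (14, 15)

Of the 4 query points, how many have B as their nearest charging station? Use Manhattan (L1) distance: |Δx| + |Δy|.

(10, -13.5) — d to each: A:19.5, B:24, C:16, D:34.5, E:19 → nearest is C
(14, -13.5) — d to each: A:23.5, B:28, C:20, D:38.5, E:23 → nearest is C
(-2, -13.5) — d to each: A:7.5, B:28, C:4, D:26.5, E:21 → nearest is C
(14, 15) — d to each: A:52, B:16.5, C:48.5, D:18, E:23.5 → nearest is B
1 of the 4 points has B as nearest.

1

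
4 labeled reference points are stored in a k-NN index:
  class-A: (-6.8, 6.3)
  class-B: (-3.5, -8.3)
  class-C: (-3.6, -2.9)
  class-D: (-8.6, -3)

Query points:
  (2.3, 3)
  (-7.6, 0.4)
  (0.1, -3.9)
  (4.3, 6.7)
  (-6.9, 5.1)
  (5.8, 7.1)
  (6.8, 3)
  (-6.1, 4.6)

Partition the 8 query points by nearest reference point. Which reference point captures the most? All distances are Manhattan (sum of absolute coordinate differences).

(2.3, 3) — d to each: class-A:12.4, class-B:17.1, class-C:11.8, class-D:16.9 → nearest is class-C
(-7.6, 0.4) — d to each: class-A:6.7, class-B:12.8, class-C:7.3, class-D:4.4 → nearest is class-D
(0.1, -3.9) — d to each: class-A:17.1, class-B:8, class-C:4.7, class-D:9.6 → nearest is class-C
(4.3, 6.7) — d to each: class-A:11.5, class-B:22.8, class-C:17.5, class-D:22.6 → nearest is class-A
(-6.9, 5.1) — d to each: class-A:1.3, class-B:16.8, class-C:11.3, class-D:9.8 → nearest is class-A
(5.8, 7.1) — d to each: class-A:13.4, class-B:24.7, class-C:19.4, class-D:24.5 → nearest is class-A
(6.8, 3) — d to each: class-A:16.9, class-B:21.6, class-C:16.3, class-D:21.4 → nearest is class-C
(-6.1, 4.6) — d to each: class-A:2.4, class-B:15.5, class-C:10, class-D:10.1 → nearest is class-A
Tally — class-A:4, class-C:3, class-D:1. class-A captures the most (4).

class-A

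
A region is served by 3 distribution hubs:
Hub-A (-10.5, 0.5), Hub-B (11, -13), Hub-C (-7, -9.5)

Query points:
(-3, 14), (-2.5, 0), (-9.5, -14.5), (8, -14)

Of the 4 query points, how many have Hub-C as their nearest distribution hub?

(-3, 14) — d² to each: Hub-A:238.5, Hub-B:925, Hub-C:568.25 → nearest is Hub-A
(-2.5, 0) — d² to each: Hub-A:64.25, Hub-B:351.25, Hub-C:110.5 → nearest is Hub-A
(-9.5, -14.5) — d² to each: Hub-A:226, Hub-B:422.5, Hub-C:31.25 → nearest is Hub-C
(8, -14) — d² to each: Hub-A:552.5, Hub-B:10, Hub-C:245.25 → nearest is Hub-B
1 of the 4 points has Hub-C as nearest.

1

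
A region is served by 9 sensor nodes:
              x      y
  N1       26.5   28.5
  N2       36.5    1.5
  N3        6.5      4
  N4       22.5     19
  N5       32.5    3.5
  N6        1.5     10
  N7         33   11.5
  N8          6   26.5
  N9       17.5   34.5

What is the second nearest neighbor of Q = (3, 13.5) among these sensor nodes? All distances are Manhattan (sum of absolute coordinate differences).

d(Q,N1) = |3−26.5| + |13.5−28.5| = 23.5 + 15 = 38.5
d(Q,N2) = |3−36.5| + |13.5−1.5| = 33.5 + 12 = 45.5
d(Q,N3) = |3−6.5| + |13.5−4| = 3.5 + 9.5 = 13
d(Q,N4) = |3−22.5| + |13.5−19| = 19.5 + 5.5 = 25
d(Q,N5) = |3−32.5| + |13.5−3.5| = 29.5 + 10 = 39.5
d(Q,N6) = |3−1.5| + |13.5−10| = 1.5 + 3.5 = 5
d(Q,N7) = |3−33| + |13.5−11.5| = 30 + 2 = 32
d(Q,N8) = |3−6| + |13.5−26.5| = 3 + 13 = 16
d(Q,N9) = |3−17.5| + |13.5−34.5| = 14.5 + 21 = 35.5
Sorted ascending: N6, N3, N8, … — the second-nearest is N3.

N3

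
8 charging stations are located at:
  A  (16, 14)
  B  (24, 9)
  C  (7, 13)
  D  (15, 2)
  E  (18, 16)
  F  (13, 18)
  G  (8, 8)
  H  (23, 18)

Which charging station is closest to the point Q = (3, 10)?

Since √ is increasing, it suffices to compare squared distances:
|QA|² = (3−16)² + (10−14)² = 169 + 16 = 185
|QB|² = (3−24)² + (10−9)² = 441 + 1 = 442
|QC|² = (3−7)² + (10−13)² = 16 + 9 = 25
|QD|² = (3−15)² + (10−2)² = 144 + 64 = 208
|QE|² = (3−18)² + (10−16)² = 225 + 36 = 261
|QF|² = (3−13)² + (10−18)² = 100 + 64 = 164
|QG|² = (3−8)² + (10−8)² = 25 + 4 = 29
|QH|² = (3−23)² + (10−18)² = 400 + 64 = 464
The smallest is to C, so Q lies in the Voronoi region of C.

C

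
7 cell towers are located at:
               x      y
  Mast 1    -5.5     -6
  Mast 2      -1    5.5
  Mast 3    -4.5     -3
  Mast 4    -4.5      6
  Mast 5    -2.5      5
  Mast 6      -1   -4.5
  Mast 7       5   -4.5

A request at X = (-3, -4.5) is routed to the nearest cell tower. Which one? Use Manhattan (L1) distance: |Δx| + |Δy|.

d(X, Mast 1) = |-3−(-5.5)| + |-4.5−(-6)| = 2.5 + 1.5 = 4
d(X, Mast 2) = |-3−(-1)| + |-4.5−5.5| = 2 + 10 = 12
d(X, Mast 3) = |-3−(-4.5)| + |-4.5−(-3)| = 1.5 + 1.5 = 3
d(X, Mast 4) = |-3−(-4.5)| + |-4.5−6| = 1.5 + 10.5 = 12
d(X, Mast 5) = |-3−(-2.5)| + |-4.5−5| = 0.5 + 9.5 = 10
d(X, Mast 6) = |-3−(-1)| + |-4.5−(-4.5)| = 2 + 0 = 2
d(X, Mast 7) = |-3−5| + |-4.5−(-4.5)| = 8 + 0 = 8
The smallest is to Mast 6, so X lies in the Voronoi region of Mast 6.

Mast 6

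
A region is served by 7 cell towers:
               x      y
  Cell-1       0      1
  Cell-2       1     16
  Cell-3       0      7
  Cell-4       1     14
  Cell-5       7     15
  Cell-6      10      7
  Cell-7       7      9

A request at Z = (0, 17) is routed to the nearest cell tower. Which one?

Compare squared distances (the ordering matches that of the actual distances):
d²(Z, Cell-1) = (0−0)² + (17−1)² = 0 + 256 = 256
d²(Z, Cell-2) = (0−1)² + (17−16)² = 1 + 1 = 2
d²(Z, Cell-3) = (0−0)² + (17−7)² = 0 + 100 = 100
d²(Z, Cell-4) = (0−1)² + (17−14)² = 1 + 9 = 10
d²(Z, Cell-5) = (0−7)² + (17−15)² = 49 + 4 = 53
d²(Z, Cell-6) = (0−10)² + (17−7)² = 100 + 100 = 200
d²(Z, Cell-7) = (0−7)² + (17−9)² = 49 + 64 = 113
Minimum is at Cell-2.

Cell-2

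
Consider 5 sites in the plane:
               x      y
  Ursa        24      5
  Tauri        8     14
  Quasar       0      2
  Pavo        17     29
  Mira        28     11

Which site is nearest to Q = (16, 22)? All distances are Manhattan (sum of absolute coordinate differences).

Pavo

d(Q, Ursa) = |16−24| + |22−5| = 8 + 17 = 25
d(Q, Tauri) = |16−8| + |22−14| = 8 + 8 = 16
d(Q, Quasar) = |16−0| + |22−2| = 16 + 20 = 36
d(Q, Pavo) = |16−17| + |22−29| = 1 + 7 = 8
d(Q, Mira) = |16−28| + |22−11| = 12 + 11 = 23
The smallest is to Pavo, so Q lies in the Voronoi region of Pavo.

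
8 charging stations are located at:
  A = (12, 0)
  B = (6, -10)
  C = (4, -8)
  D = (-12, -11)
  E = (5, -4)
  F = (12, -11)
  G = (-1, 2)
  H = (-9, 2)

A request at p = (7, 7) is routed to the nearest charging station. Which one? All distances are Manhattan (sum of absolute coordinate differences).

d(p,A) = 5 + 7 = 12
d(p,B) = 1 + 17 = 18
d(p,C) = 3 + 15 = 18
d(p,D) = 19 + 18 = 37
d(p,E) = 2 + 11 = 13
d(p,F) = 5 + 18 = 23
d(p,G) = 8 + 5 = 13
d(p,H) = 16 + 5 = 21
The smallest is to A, so p lies in the Voronoi region of A.

A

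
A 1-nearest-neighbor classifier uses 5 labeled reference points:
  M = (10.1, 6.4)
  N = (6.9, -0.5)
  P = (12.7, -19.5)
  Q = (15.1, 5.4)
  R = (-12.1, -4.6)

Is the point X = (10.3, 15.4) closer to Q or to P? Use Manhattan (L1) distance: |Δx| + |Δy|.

d(X,Q) = |10.3−15.1| + |15.4−5.4| = 4.8 + 10 = 14.8
d(X,P) = |10.3−12.7| + |15.4−(-19.5)| = 2.4 + 34.9 = 37.3
14.8 < 37.3, so Q is closer.

Q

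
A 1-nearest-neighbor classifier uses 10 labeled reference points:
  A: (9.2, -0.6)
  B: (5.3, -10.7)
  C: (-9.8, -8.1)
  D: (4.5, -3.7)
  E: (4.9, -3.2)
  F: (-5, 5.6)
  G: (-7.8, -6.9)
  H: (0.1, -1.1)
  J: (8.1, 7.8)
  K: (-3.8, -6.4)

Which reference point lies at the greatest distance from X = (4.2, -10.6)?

J

Squared Euclidean distances:
|XA|² = (4.2−9.2)² + (-10.6−(-0.6))² = 25 + 100 = 125
|XB|² = (4.2−5.3)² + (-10.6−(-10.7))² = 1.21 + 0.01 = 1.22
|XC|² = (4.2−(-9.8))² + (-10.6−(-8.1))² = 196 + 6.25 = 202.25
|XD|² = (4.2−4.5)² + (-10.6−(-3.7))² = 0.09 + 47.61 = 47.7
|XE|² = (4.2−4.9)² + (-10.6−(-3.2))² = 0.49 + 54.76 = 55.25
|XF|² = (4.2−(-5))² + (-10.6−5.6)² = 84.64 + 262.44 = 347.08
|XG|² = (4.2−(-7.8))² + (-10.6−(-6.9))² = 144 + 13.69 = 157.69
|XH|² = (4.2−0.1)² + (-10.6−(-1.1))² = 16.81 + 90.25 = 107.06
|XJ|² = (4.2−8.1)² + (-10.6−7.8)² = 15.21 + 338.56 = 353.77
|XK|² = (4.2−(-3.8))² + (-10.6−(-6.4))² = 64 + 17.64 = 81.64
The largest is to J.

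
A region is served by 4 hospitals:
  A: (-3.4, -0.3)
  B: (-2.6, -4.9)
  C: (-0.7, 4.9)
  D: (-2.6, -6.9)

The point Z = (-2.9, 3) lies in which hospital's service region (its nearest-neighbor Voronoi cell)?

C

Since √ is increasing, it suffices to compare squared distances:
|ZA|² = (-2.9−(-3.4))² + (3−(-0.3))² = 0.25 + 10.89 = 11.14
|ZB|² = (-2.9−(-2.6))² + (3−(-4.9))² = 0.09 + 62.41 = 62.5
|ZC|² = (-2.9−(-0.7))² + (3−4.9)² = 4.84 + 3.61 = 8.45
|ZD|² = (-2.9−(-2.6))² + (3−(-6.9))² = 0.09 + 98.01 = 98.1
Minimum is at C.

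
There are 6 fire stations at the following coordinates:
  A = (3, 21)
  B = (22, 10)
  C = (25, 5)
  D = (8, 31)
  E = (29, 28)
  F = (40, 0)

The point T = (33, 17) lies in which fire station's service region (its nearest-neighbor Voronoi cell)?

E

Squared Euclidean distances:
|TA|² = (33−3)² + (17−21)² = 900 + 16 = 916
|TB|² = (33−22)² + (17−10)² = 121 + 49 = 170
|TC|² = (33−25)² + (17−5)² = 64 + 144 = 208
|TD|² = (33−8)² + (17−31)² = 625 + 196 = 821
|TE|² = (33−29)² + (17−28)² = 16 + 121 = 137
|TF|² = (33−40)² + (17−0)² = 49 + 289 = 338
Minimum is at E.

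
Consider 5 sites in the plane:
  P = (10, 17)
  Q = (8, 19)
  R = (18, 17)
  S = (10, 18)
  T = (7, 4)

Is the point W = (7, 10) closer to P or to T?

Compare squared distances:
|WP|² = (7−10)² + (10−17)² = 9 + 49 = 58
|WT|² = (7−7)² + (10−4)² = 0 + 36 = 36
58 > 36, so T is closer.

T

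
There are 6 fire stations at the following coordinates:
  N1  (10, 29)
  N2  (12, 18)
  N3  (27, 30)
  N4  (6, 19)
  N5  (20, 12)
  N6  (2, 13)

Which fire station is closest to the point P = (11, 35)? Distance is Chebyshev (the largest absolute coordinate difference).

d(P,N1) = max(1, 6) = 6
d(P,N2) = max(1, 17) = 17
d(P,N3) = max(16, 5) = 16
d(P,N4) = max(5, 16) = 16
d(P,N5) = max(9, 23) = 23
d(P,N6) = max(9, 22) = 22
The smallest is to N1, so P lies in the Voronoi region of N1.

N1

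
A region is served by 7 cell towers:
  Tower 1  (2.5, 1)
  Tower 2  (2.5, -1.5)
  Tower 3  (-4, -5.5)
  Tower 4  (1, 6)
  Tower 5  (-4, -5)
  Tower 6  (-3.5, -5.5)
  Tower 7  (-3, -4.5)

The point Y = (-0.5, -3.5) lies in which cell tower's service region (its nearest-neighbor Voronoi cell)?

Tower 7

Squared Euclidean distances:
d²(Y, Tower 1) = (-0.5−2.5)² + (-3.5−1)² = 9 + 20.25 = 29.25
d²(Y, Tower 2) = (-0.5−2.5)² + (-3.5−(-1.5))² = 9 + 4 = 13
d²(Y, Tower 3) = (-0.5−(-4))² + (-3.5−(-5.5))² = 12.25 + 4 = 16.25
d²(Y, Tower 4) = (-0.5−1)² + (-3.5−6)² = 2.25 + 90.25 = 92.5
d²(Y, Tower 5) = (-0.5−(-4))² + (-3.5−(-5))² = 12.25 + 2.25 = 14.5
d²(Y, Tower 6) = (-0.5−(-3.5))² + (-3.5−(-5.5))² = 9 + 4 = 13
d²(Y, Tower 7) = (-0.5−(-3))² + (-3.5−(-4.5))² = 6.25 + 1 = 7.25
Tower 7 is nearest.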